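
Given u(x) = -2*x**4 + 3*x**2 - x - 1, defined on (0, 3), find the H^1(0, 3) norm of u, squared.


||u||_{H^1}^2 = 1532229/70

The H^1 norm (squared) on an interval (0, L) is
  ||u||_{H^1}^2 = ∫_0^L u(x)^2 dx + ∫_0^L u'(x)^2 dx.
Compute u'(x) = -8*x**3 + 6*x - 1.
Then u(x)^2 = 4*x**8 - 12*x**6 + 4*x**5 + 13*x**4 - 6*x**3 - 5*x**2 + 2*x + 1 and u'(x)^2 = 64*x**6 - 96*x**4 + 16*x**3 + 36*x**2 - 12*x + 1.
Integrate each monomial from 0 to 3 using ∫_0^3 c·x^n dx = c·3^(n+1)/(n+1):
  ∫_0^3 u(x)^2 dx = ∫_0^3 (4*x^8 - 12*x^6 + 4*x^5 + 13*x^4 - 6*x^3 - 5*x^2 + 2*x + 1) dx. Term by term:
    ∫_0^3 4*x^8 dx = 8748;  ∫_0^3 -12*x^6 dx = -26244/7;  ∫_0^3 4*x^5 dx = 486;
    ∫_0^3 13*x^4 dx = 3159/5;  ∫_0^3 -6*x^3 dx = -243/2;  ∫_0^3 -5*x^2 dx = -45;
    ∫_0^3 2*x dx = 9;  ∫_0^3 1 dx = 3.
  Sum: 8748 − 26244/7 + 486 + 3159/5 − 243/2 − 45 + 9 + 3 = 417351/70.
  ∫_0^3 u'(x)^2 dx = ∫_0^3 (64*x^6 - 96*x^4 + 16*x^3 + 36*x^2 - 12*x + 1) dx. Term by term:
    ∫_0^3 64*x^6 dx = 139968/7;  ∫_0^3 -96*x^4 dx = -23328/5;  ∫_0^3 16*x^3 dx = 324;
    ∫_0^3 36*x^2 dx = 324;  ∫_0^3 -12*x dx = -54;  ∫_0^3 1 dx = 3.
  Sum: 139968/7 − 23328/5 + 324 + 324 − 54 + 3 = 557439/35.
Adding: ||u||_{H^1}^2 = 417351/70 + 557439/35 = 1532229/70.


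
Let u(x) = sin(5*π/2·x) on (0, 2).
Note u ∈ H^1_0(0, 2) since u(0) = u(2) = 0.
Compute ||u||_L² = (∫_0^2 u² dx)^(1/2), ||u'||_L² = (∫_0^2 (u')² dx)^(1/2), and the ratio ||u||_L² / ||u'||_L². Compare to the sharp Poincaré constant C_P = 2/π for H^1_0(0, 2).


||u||_L² / ||u'||_L² = 2/(5*π) < C_P = 2/π.

u(x) = sin(5*π/2·x), so u'(x) = 5*π*cos(5*π*x/2)/2.
Writing u(x) = A·sin(kπx/L) with A = 1 and k = 5, use ∫_0^L sin²(kπx/L) dx = L/2 and ∫_0^L cos²(kπx/L) dx = L/2.
u² = 1·sin²(5*π/2·x) and (u')² = 25*π^2/4·cos²(5*π/2·x), and each of sin², cos² integrates to L/2 = 1 over (0, 2).
∫_0^2 u² dx = 1, so ||u||_L² = 1.
∫_0^2 (u')² dx = 25*π^2/4, so ||u'||_L² = 5*π/2.
Ratio ||u||_L² / ||u'||_L² = 2/(5*π).
Sharp Poincaré constant on H^1_0(0, 2) is C_P = L/π = 2/π, achieved by sin(π/2·x).
This is the k = 5 harmonic; the ratio L/(kπ) is strictly less than C_P = L/π, consistent with the sharp inequality ||u||_L² ≤ C_P ||u'||_L².


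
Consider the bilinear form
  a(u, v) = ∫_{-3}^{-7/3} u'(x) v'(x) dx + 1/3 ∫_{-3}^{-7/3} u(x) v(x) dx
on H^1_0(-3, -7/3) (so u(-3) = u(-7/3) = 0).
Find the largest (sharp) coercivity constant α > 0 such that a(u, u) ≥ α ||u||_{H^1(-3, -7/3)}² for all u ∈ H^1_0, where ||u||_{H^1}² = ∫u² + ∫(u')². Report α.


α = (4 + 27*π^2)/(3*(4 + 9*π^2))

Coercivity of a(·,·) on H^1_0(-3, -7/3) means a(u, u) ≥ α ||u||_{H^1}² for every u ∈ H^1_0.
The interval has length L = 2/3, and Poincaré/coercivity depend only on L. Here a(u, u) = ∫(u')² + (1/3)·∫u².
Here 0 < c = 1/3 < 1. The condition a(u,u) ≥ α||u||_{H^1}² reads (1−α)∫(u')² ≥ (α−c)∫u². Any admissible α is ≤ 1 (rapidly oscillating u have ∫u²/∫(u')² → 0), and α = 1 would force 0 ≥ (1−c)∫u², impossible since c < 1; so 1−α > 0. By the sharp Poincaré inequality on H^1_0 of an interval of length L, ∫(u')² ≥ (π/L)²∫u² with equality for the first sine mode sin(π(x−x₀)/L) (x₀ the left endpoint), so the inequality holds for all u iff (1−α)(π/L)² ≥ α − c, i.e. α ≤ ((π/L)² + c)/((π/L)² + 1) = (1 + c(L/π)²)/(1 + (L/π)²). With (π/L)² = 9*π^2/4 and c = 1/3, the largest admissible constant is α = ((π/L)² + c)/((π/L)² + 1).
Simplifying, α = (4 + 27*π^2)/(3*(4 + 9*π^2)).


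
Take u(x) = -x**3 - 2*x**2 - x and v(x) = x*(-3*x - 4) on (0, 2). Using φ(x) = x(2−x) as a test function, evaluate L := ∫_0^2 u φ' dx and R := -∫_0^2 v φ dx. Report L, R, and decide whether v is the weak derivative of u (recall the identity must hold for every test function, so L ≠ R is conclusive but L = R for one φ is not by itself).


LHS = 172/15, RHS = 152/15. No, v is not the weak derivative of u.

u(x) = -x**3 - 2*x**2 - x, classical derivative u'(x) = -3*x**2 - 4*x - 1.
φ(x) = x(2−x), so φ'(x) = 2 - 2*x.
Note φ(0) = φ(2) = 0, so the boundary term u·φ vanishes.
LHS = ∫_0^2 u(x) φ'(x) dx = ∫_0^2 (2*x^4 + 2*x^3 - 2*x^2 - 2*x) dx. Term by term:
  ∫_0^2 2*x^4 dx = 64/5;  ∫_0^2 2*x^3 dx = 8;  ∫_0^2 -2*x^2 dx = -16/3;
  ∫_0^2 -2*x dx = -4.
Sum: 64/5 + 8 − 16/3 − 4 = 172/15.
So LHS = 172/15.
∫_0^2 v(x) φ(x) dx = ∫_0^2 (3*x^4 - 2*x^3 - 8*x^2) dx. Term by term:
  ∫_0^2 3*x^4 dx = 96/5;  ∫_0^2 -2*x^3 dx = -8;  ∫_0^2 -8*x^2 dx = -64/3.
Sum: 96/5 − 8 − 64/3 = -152/15.
So RHS = -∫_0^2 v(x) φ(x) dx = 152/15.
LHS − RHS = 4/3 ≠ 0, so the identity fails.
(For a valid weak derivative the identity must hold for EVERY test function, in particular this one. The failure shows v is NOT the weak derivative of u.)
Correct weak derivative would be u'(x) = -3*x**2 - 4*x - 1.


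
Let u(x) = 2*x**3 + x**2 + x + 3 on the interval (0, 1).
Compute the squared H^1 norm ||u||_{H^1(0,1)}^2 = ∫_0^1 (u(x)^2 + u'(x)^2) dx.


||u||_{H^1}^2 = 8737/210

The H^1 norm (squared) on an interval (0, L) is
  ||u||_{H^1}^2 = ∫_0^L u(x)^2 dx + ∫_0^L u'(x)^2 dx.
Compute u'(x) = 6*x**2 + 2*x + 1.
Then u(x)^2 = 4*x**6 + 4*x**5 + 5*x**4 + 14*x**3 + 7*x**2 + 6*x + 9 and u'(x)^2 = 36*x**4 + 24*x**3 + 16*x**2 + 4*x + 1.
Integrate each monomial from 0 to 1 using ∫_0^1 c·x^n dx = c·1^(n+1)/(n+1):
  ∫_0^1 u(x)^2 dx = ∫_0^1 (4*x^6 + 4*x^5 + 5*x^4 + 14*x^3 + 7*x^2 + 6*x + 9) dx. Term by term:
    ∫_0^1 4*x^6 dx = 4/7;  ∫_0^1 4*x^5 dx = 2/3;  ∫_0^1 5*x^4 dx = 1;
    ∫_0^1 14*x^3 dx = 7/2;  ∫_0^1 7*x^2 dx = 7/3;  ∫_0^1 6*x dx = 3;
    ∫_0^1 9 dx = 9.
  Sum: 4/7 + 2/3 + 1 + 7/2 + 7/3 + 3 + 9 = 281/14.
  ∫_0^1 u'(x)^2 dx = ∫_0^1 (36*x^4 + 24*x^3 + 16*x^2 + 4*x + 1) dx. Term by term:
    ∫_0^1 36*x^4 dx = 36/5;  ∫_0^1 24*x^3 dx = 6;  ∫_0^1 16*x^2 dx = 16/3;
    ∫_0^1 4*x dx = 2;  ∫_0^1 1 dx = 1.
  Sum: 36/5 + 6 + 16/3 + 2 + 1 = 323/15.
Adding: ||u||_{H^1}^2 = 281/14 + 323/15 = 8737/210.


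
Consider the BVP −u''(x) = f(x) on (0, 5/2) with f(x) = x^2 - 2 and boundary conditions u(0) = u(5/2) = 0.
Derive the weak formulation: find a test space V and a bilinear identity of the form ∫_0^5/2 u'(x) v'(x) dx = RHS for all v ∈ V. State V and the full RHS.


V = H^1_0(0, 5/2) (so v(0) = v(5/2) = 0); weak form: ∫_0^5/2 u'v' dx = ∫_0^5/2 (x^2 - 2) v dx for all v ∈ V.

Multiply both sides by a test function v and integrate from 0 to 5/2:
  ∫_0^5/2 −u''(x) v(x) dx = ∫_0^5/2 f(x) v(x) dx.
Integrate the LHS by parts once:
  ∫_0^5/2 −u'' v dx = −[u'(x) v(x)]_0^5/2 + ∫_0^5/2 u'(x) v'(x) dx.
Thus ∫_0^5/2 u'(x) v'(x) dx = ∫_0^5/2 f(x) v(x) dx + [u'(x) v(x)]_0^5/2.
Choose V so that boundary terms are either known or forced to vanish.
u is Dirichlet: u(0) = u(5/2) = 0. Let V = H^1_0(0, 5/2); then v(0) = v(5/2) = 0, and [u' v]_0^5/2 = 0.
Weak formulation: find u (satisfying any essential BC) such that ∫_0^5/2 u'(x) v'(x) dx = ∫_0^5/2 f v dx for all v ∈ V.
Substituting f(x) = x^2 - 2, the right-hand side is ∫_0^5/2 (x^2 - 2) v dx.


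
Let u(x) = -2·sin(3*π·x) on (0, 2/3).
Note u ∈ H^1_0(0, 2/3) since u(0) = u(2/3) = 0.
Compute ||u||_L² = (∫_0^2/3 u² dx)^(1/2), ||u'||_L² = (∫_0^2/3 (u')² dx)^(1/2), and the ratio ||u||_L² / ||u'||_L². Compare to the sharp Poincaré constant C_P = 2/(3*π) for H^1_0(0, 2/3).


||u||_L² / ||u'||_L² = 1/(3*π) < C_P = 2/(3*π).

u(x) = -2·sin(3*π·x), so u'(x) = -6*π*cos(3*π*x).
Writing u(x) = A·sin(kπx/L) with A = -2 and k = 2, use ∫_0^L sin²(kπx/L) dx = L/2 and ∫_0^L cos²(kπx/L) dx = L/2.
u² = 4·sin²(3*π·x) and (u')² = 36*π^2·cos²(3*π·x), and each of sin², cos² integrates to L/2 = 1/3 over (0, 2/3).
∫_0^2/3 u² dx = 4/3, so ||u||_L² = 2*sqrt(3)/3.
∫_0^2/3 (u')² dx = 12*π^2, so ||u'||_L² = 2*sqrt(3)*π.
Ratio ||u||_L² / ||u'||_L² = 1/(3*π).
Sharp Poincaré constant on H^1_0(0, 2/3) is C_P = L/π = 2/(3*π), achieved by sin(3*π/2·x).
This is the k = 2 harmonic; the ratio L/(kπ) is strictly less than C_P = L/π, consistent with the sharp inequality ||u||_L² ≤ C_P ||u'||_L².


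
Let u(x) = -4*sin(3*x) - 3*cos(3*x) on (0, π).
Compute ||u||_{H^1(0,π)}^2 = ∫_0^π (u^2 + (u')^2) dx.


||u||_{H^1(0,π)}^2 = 125*π

u'(x) = 9*sin(3*x) - 12*cos(3*x).
Expand u² and (u')² and integrate term by term on (0, π), using: for integers n ≥ 1, ∫_0^π sin²(nx) dx = ∫_0^π cos²(nx) dx = π/2; for n ≠ n', ∫_0^π sin(nx)sin(n'x) dx = ∫_0^π cos(nx)cos(n'x) dx = 0; and by product-to-sum, ∫_0^π sin(nx)cos(n'x) dx = ½∫_0^π [sin((n+n')x) + sin((n−n')x)] dx, which is 0 when n+n' is even and 2n/(n²−n'²) when n+n' is odd (it need not vanish on (0, π)).
  u² squared terms: (-4)²·∫sin(3x)² dx = 16·π/2 = 8*π;  (-3)²·∫cos(3x)² dx = 9·π/2 = 9*π/2.
  u² cross terms: 2·(-4)·(-3)·∫sin(3x)·cos(3x) dx = 24·(0) = 0.
  So ∫_0^π u² dx = 8*π + 9*π/2 + 0 = 25*π/2.
  (u')² squared terms: (-12)²·∫cos(3x)² dx = 144·π/2 = 72*π;  (9)²·∫sin(3x)² dx = 81·π/2 = 81*π/2.
  (u')² cross terms: 2·(-12)·(9)·∫cos(3x)·sin(3x) dx = -216·(0) = 0.
  So ∫_0^π (u')² dx = 72*π + 81*π/2 + 0 = 225*π/2.
||u||_{H^1}^2 = (25*π/2) + (225*π/2) = 125*π.


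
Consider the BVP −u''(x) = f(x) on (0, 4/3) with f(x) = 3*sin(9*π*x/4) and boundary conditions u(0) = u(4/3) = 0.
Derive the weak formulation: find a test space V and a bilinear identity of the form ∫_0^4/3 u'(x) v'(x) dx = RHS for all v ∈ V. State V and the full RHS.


V = H^1_0(0, 4/3) (so v(0) = v(4/3) = 0); weak form: ∫_0^4/3 u'v' dx = ∫_0^4/3 (3*sin(9*π*x/4)) v dx for all v ∈ V.

Multiply both sides by a test function v and integrate from 0 to 4/3:
  ∫_0^4/3 −u''(x) v(x) dx = ∫_0^4/3 f(x) v(x) dx.
Integrate the LHS by parts once:
  ∫_0^4/3 −u'' v dx = −[u'(x) v(x)]_0^4/3 + ∫_0^4/3 u'(x) v'(x) dx.
Thus ∫_0^4/3 u'(x) v'(x) dx = ∫_0^4/3 f(x) v(x) dx + [u'(x) v(x)]_0^4/3.
Choose V so that boundary terms are either known or forced to vanish.
u is Dirichlet: u(0) = u(4/3) = 0. Let V = H^1_0(0, 4/3); then v(0) = v(4/3) = 0, and [u' v]_0^4/3 = 0.
Weak formulation: find u (satisfying any essential BC) such that ∫_0^4/3 u'(x) v'(x) dx = ∫_0^4/3 f v dx for all v ∈ V.
Substituting f(x) = 3*sin(9*π*x/4), the right-hand side is ∫_0^4/3 (3*sin(9*π*x/4)) v dx.


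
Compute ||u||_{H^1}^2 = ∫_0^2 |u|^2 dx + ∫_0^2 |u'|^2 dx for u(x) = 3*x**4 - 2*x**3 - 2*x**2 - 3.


||u||_{H^1}^2 = 35814/35

The H^1 norm (squared) on an interval (0, L) is
  ||u||_{H^1}^2 = ∫_0^L u(x)^2 dx + ∫_0^L u'(x)^2 dx.
Compute u'(x) = 12*x**3 - 6*x**2 - 4*x.
Then u(x)^2 = 9*x**8 - 12*x**7 - 8*x**6 + 8*x**5 - 14*x**4 + 12*x**3 + 12*x**2 + 9 and u'(x)^2 = 144*x**6 - 144*x**5 - 60*x**4 + 48*x**3 + 16*x**2.
Integrate each monomial from 0 to 2 using ∫_0^2 c·x^n dx = c·2^(n+1)/(n+1):
  ∫_0^2 u(x)^2 dx = ∫_0^2 (9*x^8 - 12*x^7 - 8*x^6 + 8*x^5 - 14*x^4 + 12*x^3 + 12*x^2 + 9) dx. Term by term:
    ∫_0^2 9*x^8 dx = 512;  ∫_0^2 -12*x^7 dx = -384;  ∫_0^2 -8*x^6 dx = -1024/7;
    ∫_0^2 8*x^5 dx = 256/3;  ∫_0^2 -14*x^4 dx = -448/5;  ∫_0^2 12*x^3 dx = 48;
    ∫_0^2 12*x^2 dx = 32;  ∫_0^2 9 dx = 18.
  Sum: 512 − 384 − 1024/7 + 256/3 − 448/5 + 48 + 32 + 18 = 7922/105.
  ∫_0^2 u'(x)^2 dx = ∫_0^2 (144*x^6 - 144*x^5 - 60*x^4 + 48*x^3 + 16*x^2) dx. Term by term:
    ∫_0^2 144*x^6 dx = 18432/7;  ∫_0^2 -144*x^5 dx = -1536;  ∫_0^2 -60*x^4 dx = -384;
    ∫_0^2 48*x^3 dx = 192;  ∫_0^2 16*x^2 dx = 128/3.
  Sum: 18432/7 − 1536 − 384 + 192 + 128/3 = 19904/21.
Adding: ||u||_{H^1}^2 = 7922/105 + 19904/21 = 35814/35.


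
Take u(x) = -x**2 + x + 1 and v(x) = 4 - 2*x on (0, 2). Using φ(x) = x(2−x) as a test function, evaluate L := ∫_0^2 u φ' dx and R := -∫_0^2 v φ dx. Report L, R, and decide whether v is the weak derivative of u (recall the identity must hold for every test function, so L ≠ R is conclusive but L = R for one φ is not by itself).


LHS = 4/3, RHS = -8/3. No, v is not the weak derivative of u.

u(x) = -x**2 + x + 1, classical derivative u'(x) = 1 - 2*x.
φ(x) = x(2−x), so φ'(x) = 2 - 2*x.
Note φ(0) = φ(2) = 0, so the boundary term u·φ vanishes.
LHS = ∫_0^2 u(x) φ'(x) dx = ∫_0^2 (2*x^3 - 4*x^2 + 2) dx. Term by term:
  ∫_0^2 2*x^3 dx = 8;  ∫_0^2 -4*x^2 dx = -32/3;  ∫_0^2 2 dx = 4.
Sum: 8 − 32/3 + 4 = 4/3.
So LHS = 4/3.
∫_0^2 v(x) φ(x) dx = ∫_0^2 (2*x^3 - 8*x^2 + 8*x) dx. Term by term:
  ∫_0^2 2*x^3 dx = 8;  ∫_0^2 -8*x^2 dx = -64/3;  ∫_0^2 8*x dx = 16.
Sum: 8 − 64/3 + 16 = 8/3.
So RHS = -∫_0^2 v(x) φ(x) dx = -8/3.
LHS − RHS = 4 ≠ 0, so the identity fails.
(For a valid weak derivative the identity must hold for EVERY test function, in particular this one. The failure shows v is NOT the weak derivative of u.)
Correct weak derivative would be u'(x) = 1 - 2*x.


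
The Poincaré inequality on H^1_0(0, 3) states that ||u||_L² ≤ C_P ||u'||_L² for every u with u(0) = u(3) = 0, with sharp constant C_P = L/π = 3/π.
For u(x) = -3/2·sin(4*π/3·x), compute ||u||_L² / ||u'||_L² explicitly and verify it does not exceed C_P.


||u||_L² / ||u'||_L² = 3/(4*π) < C_P = 3/π.

u(x) = -3/2·sin(4*π/3·x), so u'(x) = -2*π*cos(4*π*x/3).
Writing u(x) = A·sin(kπx/L) with A = -3/2 and k = 4, use ∫_0^L sin²(kπx/L) dx = L/2 and ∫_0^L cos²(kπx/L) dx = L/2.
u² = 9/4·sin²(4*π/3·x) and (u')² = 4*π^2·cos²(4*π/3·x), and each of sin², cos² integrates to L/2 = 3/2 over (0, 3).
∫_0^3 u² dx = 27/8, so ||u||_L² = 3*sqrt(6)/4.
∫_0^3 (u')² dx = 6*π^2, so ||u'||_L² = sqrt(6)*π.
Ratio ||u||_L² / ||u'||_L² = 3/(4*π).
Sharp Poincaré constant on H^1_0(0, 3) is C_P = L/π = 3/π, achieved by sin(π/3·x).
This is the k = 4 harmonic; the ratio L/(kπ) is strictly less than C_P = L/π, consistent with the sharp inequality ||u||_L² ≤ C_P ||u'||_L².


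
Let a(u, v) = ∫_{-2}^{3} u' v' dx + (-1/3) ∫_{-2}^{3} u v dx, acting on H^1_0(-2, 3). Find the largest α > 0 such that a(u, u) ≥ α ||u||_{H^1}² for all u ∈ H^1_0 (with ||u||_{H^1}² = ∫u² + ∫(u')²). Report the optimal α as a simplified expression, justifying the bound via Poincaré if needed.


α = (-25/3 + π^2)/(π^2 + 25)

Coercivity of a(·,·) on H^1_0(-2, 3) means a(u, u) ≥ α ||u||_{H^1}² for every u ∈ H^1_0.
The interval has length L = 5, and Poincaré/coercivity depend only on L. Here a(u, u) = ∫(u')² + (-1/3)·∫u².
Here c = -1/3 < 0 with |c| < (π/L)² = π^2/25, so coercivity still holds. The condition a(u,u) ≥ α||u||_{H^1}² reads (1−α)∫(u')² ≥ (α−c)∫u². Any admissible α is ≤ 1 (rapidly oscillating u have ∫u²/∫(u')² → 0), and α = 1 would force 0 ≥ (1−c)∫u², impossible since c < 1; so 1−α > 0. By the sharp Poincaré inequality on H^1_0 of an interval of length L, ∫(u')² ≥ (π/L)²∫u² with equality for the first sine mode sin(π(x−x₀)/L) (x₀ the left endpoint), so the inequality holds for all u iff (1−α)(π/L)² ≥ α − c, i.e. α ≤ ((π/L)² + c)/((π/L)² + 1) = (1 + c(L/π)²)/(1 + (L/π)²). (Direct route, valid since c ≤ 0: Poincaré gives c∫u² ≥ c(L/π)²∫(u')², so a(u,u) ≥ (1 + c(L/π)²)∫(u')², while ||u||_{H^1}² ≤ (1 + (L/π)²)∫(u')²; dividing yields the same α.) With (π/L)² = π^2/25 and c = -1/3, the largest admissible constant is α = ((π/L)² + c)/((π/L)² + 1).
Simplifying, α = (-25/3 + π^2)/(π^2 + 25).


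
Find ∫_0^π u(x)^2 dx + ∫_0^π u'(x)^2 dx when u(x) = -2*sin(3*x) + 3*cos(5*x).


||u||_{H^1(0,π)}^2 = 137*π

u'(x) = -15*sin(5*x) - 6*cos(3*x).
Expand u² and (u')² and integrate term by term on (0, π), using: for integers n ≥ 1, ∫_0^π sin²(nx) dx = ∫_0^π cos²(nx) dx = π/2; for n ≠ n', ∫_0^π sin(nx)sin(n'x) dx = ∫_0^π cos(nx)cos(n'x) dx = 0; and by product-to-sum, ∫_0^π sin(nx)cos(n'x) dx = ½∫_0^π [sin((n+n')x) + sin((n−n')x)] dx, which is 0 when n+n' is even and 2n/(n²−n'²) when n+n' is odd (it need not vanish on (0, π)).
  u² squared terms: (-2)²·∫sin(3x)² dx = 4·π/2 = 2*π;  (3)²·∫cos(5x)² dx = 9·π/2 = 9*π/2.
  u² cross terms: 2·(-2)·(3)·∫sin(3x)·cos(5x) dx = -12·(0) = 0.
  So ∫_0^π u² dx = 2*π + 9*π/2 + 0 = 13*π/2.
  (u')² squared terms: (-15)²·∫sin(5x)² dx = 225·π/2 = 225*π/2;  (-6)²·∫cos(3x)² dx = 36·π/2 = 18*π.
  (u')² cross terms: 2·(-15)·(-6)·∫sin(5x)·cos(3x) dx = 180·(0) = 0.
  So ∫_0^π (u')² dx = 225*π/2 + 18*π + 0 = 261*π/2.
||u||_{H^1}^2 = (13*π/2) + (261*π/2) = 137*π.


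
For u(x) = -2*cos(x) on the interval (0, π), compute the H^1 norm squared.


||u||_{H^1(0,π)}^2 = 4*π

u'(x) = 2*sin(x).
Expand u² and (u')² and integrate term by term on (0, π), using: for integers n ≥ 1, ∫_0^π sin²(nx) dx = ∫_0^π cos²(nx) dx = π/2; for n ≠ n', ∫_0^π sin(nx)sin(n'x) dx = ∫_0^π cos(nx)cos(n'x) dx = 0; and by product-to-sum, ∫_0^π sin(nx)cos(n'x) dx = ½∫_0^π [sin((n+n')x) + sin((n−n')x)] dx, which is 0 when n+n' is even and 2n/(n²−n'²) when n+n' is odd (it need not vanish on (0, π)).
  u² squared terms: (-2)²·∫cos(x)² dx = 4·π/2 = 2*π.
  So ∫_0^π u² dx = 2*π.
  (u')² squared terms: (2)²·∫sin(x)² dx = 4·π/2 = 2*π.
  So ∫_0^π (u')² dx = 2*π.
||u||_{H^1}^2 = (2*π) + (2*π) = 4*π.


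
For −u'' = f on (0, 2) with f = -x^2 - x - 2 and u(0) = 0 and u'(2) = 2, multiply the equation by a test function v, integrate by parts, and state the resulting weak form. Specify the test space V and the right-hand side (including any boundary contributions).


V = {v ∈ H^1(0, 2) : v(0) = 0} (test functions vanish at x = 0 where u is specified); weak form: ∫_0^2 u'v' dx = ∫_0^2 (-x^2 - x - 2) v dx + 2·v(2) for all v ∈ V.

Multiply both sides by a test function v and integrate from 0 to 2:
  ∫_0^2 −u''(x) v(x) dx = ∫_0^2 f(x) v(x) dx.
Integrate the LHS by parts once:
  ∫_0^2 −u'' v dx = −[u'(x) v(x)]_0^2 + ∫_0^2 u'(x) v'(x) dx.
Thus ∫_0^2 u'(x) v'(x) dx = ∫_0^2 f(x) v(x) dx + [u'(x) v(x)]_0^2.
Choose V so that boundary terms are either known or forced to vanish.
Mixed BC: u(0) = 0 (Dirichlet) and u'(2) = 2 (Neumann). Define V = {v ∈ H^1(0, 2) : v(0) = 0}. Then [u' v]_0^2 = u'(2)·v(2) − u'(0)·0 = 2·v(2).
Weak formulation: find u (satisfying any essential BC) such that ∫_0^2 u'(x) v'(x) dx = ∫_0^2 f v dx + 2·v(2) for all v ∈ V (Dirichlet at 0 absorbed into V; Neumann datum at x = 2 contributes the boundary term).
Substituting f(x) = -x^2 - x - 2, the right-hand side is ∫_0^2 (-x^2 - x - 2) v dx + 2·v(2).


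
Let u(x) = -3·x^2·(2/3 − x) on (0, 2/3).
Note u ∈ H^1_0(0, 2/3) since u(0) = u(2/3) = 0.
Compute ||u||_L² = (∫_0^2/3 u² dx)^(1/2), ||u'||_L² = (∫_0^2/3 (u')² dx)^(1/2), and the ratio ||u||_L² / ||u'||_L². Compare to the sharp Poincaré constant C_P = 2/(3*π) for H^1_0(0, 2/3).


||u||_L² / ||u'||_L² = sqrt(14)/21 < C_P = 2/(3*π).

u(x) = -3·x^2·(2/3 − x), so u'(x) = x*(9*x - 4).
u(x) = -3·x^2·(2/3 − x) vanishes at x = 0 and x = 2/3, so u ∈ H^1_0(0, 2/3). Differentiate via the product rule and integrate the resulting polynomials term by term.
  ∫_0^2/3 u² dx = ∫_0^2/3 (9*x^6 - 12*x^5 + 4*x^4) dx. Term by term:
    ∫_0^2/3 9*x^6 dx = 128/1701;  ∫_0^2/3 -12*x^5 dx = -128/729;  ∫_0^2/3 4*x^4 dx = 128/1215.
  Sum: 128/1701 − 128/729 + 128/1215 = 128/25515.
  ∫_0^2/3 (u')² dx = ∫_0^2/3 (81*x^4 - 72*x^3 + 16*x^2) dx. Term by term:
    ∫_0^2/3 81*x^4 dx = 32/15;  ∫_0^2/3 -72*x^3 dx = -32/9;  ∫_0^2/3 16*x^2 dx = 128/81.
  Sum: 32/15 − 32/9 + 128/81 = 64/405.
∫_0^2/3 u² dx = 128/25515, so ||u||_L² = 8*sqrt(70)/945.
∫_0^2/3 (u')² dx = 64/405, so ||u'||_L² = 8*sqrt(5)/45.
Ratio ||u||_L² / ||u'||_L² = sqrt(14)/21.
Sharp Poincaré constant on H^1_0(0, 2/3) is C_P = L/π = 2/(3*π), achieved by sin(3*π/2·x).
A polynomial bump cannot attain the sharp Poincaré constant (only the first sine eigenfunction does), so the ratio is strictly less than C_P, consistent with ||u||_L² ≤ C_P ||u'||_L².


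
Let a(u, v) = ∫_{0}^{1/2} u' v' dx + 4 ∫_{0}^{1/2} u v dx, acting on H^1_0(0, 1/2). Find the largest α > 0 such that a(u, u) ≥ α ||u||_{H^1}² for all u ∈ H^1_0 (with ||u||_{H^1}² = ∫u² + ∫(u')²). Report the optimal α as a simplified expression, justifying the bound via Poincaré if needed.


α = 1

Coercivity of a(·,·) on H^1_0(0, 1/2) means a(u, u) ≥ α ||u||_{H^1}² for every u ∈ H^1_0.
The interval has length L = 1/2, and Poincaré/coercivity depend only on L. Here a(u, u) = ∫(u')² + (4)·∫u².
Here c = 4 ≥ 1, so a(u,u) = ∫(u')² + c∫u² ≥ ∫(u')² + ∫u² = ||u||_{H^1}², i.e. α = 1 works. No larger α is possible: a(u,u) ≥ α||u||_{H^1}² means (1−α)∫(u')² ≥ (α−c)∫u², and for the modes u_n = sin(nπ(x−x₀)/L) (x₀ the left endpoint) one has ∫u_n²/∫(u_n')² = (L/(nπ))² → 0, so a(u_n,u_n)/||u_n||_{H^1}² → 1. Hence the optimal constant is α = 1.
Therefore α = 1.


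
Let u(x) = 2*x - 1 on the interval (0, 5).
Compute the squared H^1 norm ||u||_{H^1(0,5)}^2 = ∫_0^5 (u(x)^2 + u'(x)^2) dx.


||u||_{H^1}^2 = 425/3

The H^1 norm (squared) on an interval (0, L) is
  ||u||_{H^1}^2 = ∫_0^L u(x)^2 dx + ∫_0^L u'(x)^2 dx.
Compute u'(x) = 2.
Then u(x)^2 = 4*x**2 - 4*x + 1 and u'(x)^2 = 4.
Integrate each monomial from 0 to 5 using ∫_0^5 c·x^n dx = c·5^(n+1)/(n+1):
  ∫_0^5 u(x)^2 dx = ∫_0^5 (4*x^2 - 4*x + 1) dx. Term by term:
    ∫_0^5 4*x^2 dx = 500/3;  ∫_0^5 -4*x dx = -50;  ∫_0^5 1 dx = 5.
  Sum: 500/3 − 50 + 5 = 365/3.
  ∫_0^5 u'(x)^2 dx = ∫_0^5 (4) dx. Term by term:
    ∫_0^5 4 dx = 20.
Adding: ||u||_{H^1}^2 = 365/3 + 20 = 425/3.


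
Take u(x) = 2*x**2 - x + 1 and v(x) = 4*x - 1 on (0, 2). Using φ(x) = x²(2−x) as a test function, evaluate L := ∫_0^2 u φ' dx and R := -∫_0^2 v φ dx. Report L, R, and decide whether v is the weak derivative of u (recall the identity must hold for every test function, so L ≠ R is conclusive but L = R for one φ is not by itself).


LHS = -76/15, RHS = -76/15. Yes, v = u' weakly.

u(x) = 2*x**2 - x + 1, classical derivative u'(x) = 4*x - 1.
φ(x) = x²(2−x), so φ'(x) = x*(4 - 3*x).
Note φ(0) = φ(2) = 0, so the boundary term u·φ vanishes.
LHS = ∫_0^2 u(x) φ'(x) dx = ∫_0^2 (-6*x^4 + 11*x^3 - 7*x^2 + 4*x) dx. Term by term:
  ∫_0^2 -6*x^4 dx = -192/5;  ∫_0^2 11*x^3 dx = 44;  ∫_0^2 -7*x^2 dx = -56/3;
  ∫_0^2 4*x dx = 8.
Sum: -192/5 + 44 − 56/3 + 8 = -76/15.
So LHS = -76/15.
∫_0^2 v(x) φ(x) dx = ∫_0^2 (-4*x^4 + 9*x^3 - 2*x^2) dx. Term by term:
  ∫_0^2 -4*x^4 dx = -128/5;  ∫_0^2 9*x^3 dx = 36;  ∫_0^2 -2*x^2 dx = -16/3.
Sum: -128/5 + 36 − 16/3 = 76/15.
So RHS = -∫_0^2 v(x) φ(x) dx = -76/15.
LHS = RHS, so the identity holds for this test φ.
Moreover u is smooth here and v(x) = u'(x) = 4*x - 1 pointwise, so the identity holds for every test function. Hence v is the weak derivative of u.


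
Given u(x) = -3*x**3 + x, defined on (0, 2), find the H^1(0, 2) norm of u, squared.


||u||_{H^1}^2 = 12626/21

The H^1 norm (squared) on an interval (0, L) is
  ||u||_{H^1}^2 = ∫_0^L u(x)^2 dx + ∫_0^L u'(x)^2 dx.
Compute u'(x) = 1 - 9*x**2.
Then u(x)^2 = 9*x**6 - 6*x**4 + x**2 and u'(x)^2 = 81*x**4 - 18*x**2 + 1.
Integrate each monomial from 0 to 2 using ∫_0^2 c·x^n dx = c·2^(n+1)/(n+1):
  ∫_0^2 u(x)^2 dx = ∫_0^2 (9*x^6 - 6*x^4 + x^2) dx. Term by term:
    ∫_0^2 9*x^6 dx = 1152/7;  ∫_0^2 -6*x^4 dx = -192/5;  ∫_0^2 x^2 dx = 8/3.
  Sum: 1152/7 − 192/5 + 8/3 = 13528/105.
  ∫_0^2 u'(x)^2 dx = ∫_0^2 (81*x^4 - 18*x^2 + 1) dx. Term by term:
    ∫_0^2 81*x^4 dx = 2592/5;  ∫_0^2 -18*x^2 dx = -48;  ∫_0^2 1 dx = 2.
  Sum: 2592/5 − 48 + 2 = 2362/5.
Adding: ||u||_{H^1}^2 = 13528/105 + 2362/5 = 12626/21.


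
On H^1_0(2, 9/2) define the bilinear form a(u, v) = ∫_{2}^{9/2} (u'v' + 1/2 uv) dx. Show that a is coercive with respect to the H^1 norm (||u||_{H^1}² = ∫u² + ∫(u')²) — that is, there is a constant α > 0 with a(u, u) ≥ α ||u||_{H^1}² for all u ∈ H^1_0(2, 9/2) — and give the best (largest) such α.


α = (25 + 8*π^2)/(2*(25 + 4*π^2))

Coercivity of a(·,·) on H^1_0(2, 9/2) means a(u, u) ≥ α ||u||_{H^1}² for every u ∈ H^1_0.
The interval has length L = 5/2, and Poincaré/coercivity depend only on L. Here a(u, u) = ∫(u')² + (1/2)·∫u².
Here 0 < c = 1/2 < 1. The condition a(u,u) ≥ α||u||_{H^1}² reads (1−α)∫(u')² ≥ (α−c)∫u². Any admissible α is ≤ 1 (rapidly oscillating u have ∫u²/∫(u')² → 0), and α = 1 would force 0 ≥ (1−c)∫u², impossible since c < 1; so 1−α > 0. By the sharp Poincaré inequality on H^1_0 of an interval of length L, ∫(u')² ≥ (π/L)²∫u² with equality for the first sine mode sin(π(x−x₀)/L) (x₀ the left endpoint), so the inequality holds for all u iff (1−α)(π/L)² ≥ α − c, i.e. α ≤ ((π/L)² + c)/((π/L)² + 1) = (1 + c(L/π)²)/(1 + (L/π)²). With (π/L)² = 4*π^2/25 and c = 1/2, the largest admissible constant is α = ((π/L)² + c)/((π/L)² + 1).
Simplifying, α = (25 + 8*π^2)/(2*(25 + 4*π^2)).


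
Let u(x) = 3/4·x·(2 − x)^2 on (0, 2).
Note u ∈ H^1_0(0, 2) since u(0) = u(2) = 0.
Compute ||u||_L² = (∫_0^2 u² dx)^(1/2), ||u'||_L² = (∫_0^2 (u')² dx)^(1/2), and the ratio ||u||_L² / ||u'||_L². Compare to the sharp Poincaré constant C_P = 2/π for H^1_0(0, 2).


||u||_L² / ||u'||_L² = sqrt(14)/7 < C_P = 2/π.

u(x) = 3/4·x·(2 − x)^2, so u'(x) = 9*x^2/4 - 6*x + 3.
u(x) = 3/4·x·(2 − x)^2 vanishes at x = 0 and x = 2, so u ∈ H^1_0(0, 2). Differentiate via the product rule and integrate the resulting polynomials term by term.
  ∫_0^2 u² dx = ∫_0^2 (9*x^6/16 - 9*x^5/2 + 27*x^4/2 - 18*x^3 + 9*x^2) dx. Term by term:
    ∫_0^2 9*x^6/16 dx = 72/7;  ∫_0^2 -9*x^5/2 dx = -48;  ∫_0^2 27*x^4/2 dx = 432/5;
    ∫_0^2 -18*x^3 dx = -72;  ∫_0^2 9*x^2 dx = 24.
  Sum: 72/7 − 48 + 432/5 − 72 + 24 = 24/35.
  ∫_0^2 (u')² dx = ∫_0^2 (81*x^4/16 - 27*x^3 + 99*x^2/2 - 36*x + 9) dx. Term by term:
    ∫_0^2 81*x^4/16 dx = 162/5;  ∫_0^2 -27*x^3 dx = -108;  ∫_0^2 99*x^2/2 dx = 132;
    ∫_0^2 -36*x dx = -72;  ∫_0^2 9 dx = 18.
  Sum: 162/5 − 108 + 132 − 72 + 18 = 12/5.
∫_0^2 u² dx = 24/35, so ||u||_L² = 2*sqrt(210)/35.
∫_0^2 (u')² dx = 12/5, so ||u'||_L² = 2*sqrt(15)/5.
Ratio ||u||_L² / ||u'||_L² = sqrt(14)/7.
Sharp Poincaré constant on H^1_0(0, 2) is C_P = L/π = 2/π, achieved by sin(π/2·x).
A polynomial bump cannot attain the sharp Poincaré constant (only the first sine eigenfunction does), so the ratio is strictly less than C_P, consistent with ||u||_L² ≤ C_P ||u'||_L².


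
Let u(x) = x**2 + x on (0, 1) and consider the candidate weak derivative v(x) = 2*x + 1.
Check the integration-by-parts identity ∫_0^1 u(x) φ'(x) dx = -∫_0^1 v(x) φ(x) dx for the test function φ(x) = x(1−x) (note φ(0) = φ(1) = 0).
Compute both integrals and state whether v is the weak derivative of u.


LHS = -1/3, RHS = -1/3. Yes, v = u' weakly.

u(x) = x**2 + x, classical derivative u'(x) = 2*x + 1.
φ(x) = x(1−x), so φ'(x) = 1 - 2*x.
Note φ(0) = φ(1) = 0, so the boundary term u·φ vanishes.
LHS = ∫_0^1 u(x) φ'(x) dx = ∫_0^1 (-2*x^3 - x^2 + x) dx. Term by term:
  ∫_0^1 -2*x^3 dx = -1/2;  ∫_0^1 -x^2 dx = -1/3;  ∫_0^1 x dx = 1/2.
Sum: -1/2 − 1/3 + 1/2 = -1/3.
So LHS = -1/3.
∫_0^1 v(x) φ(x) dx = ∫_0^1 (-2*x^3 + x^2 + x) dx. Term by term:
  ∫_0^1 -2*x^3 dx = -1/2;  ∫_0^1 x^2 dx = 1/3;  ∫_0^1 x dx = 1/2.
Sum: -1/2 + 1/3 + 1/2 = 1/3.
So RHS = -∫_0^1 v(x) φ(x) dx = -1/3.
LHS = RHS, so the identity holds for this test φ.
Moreover u is smooth here and v(x) = u'(x) = 2*x + 1 pointwise, so the identity holds for every test function. Hence v is the weak derivative of u.


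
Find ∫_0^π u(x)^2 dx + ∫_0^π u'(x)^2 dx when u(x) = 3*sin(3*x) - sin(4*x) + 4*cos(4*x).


||u||_{H^1(0,π)}^2 = -2448/7 + 379*π/2

u'(x) = -16*sin(4*x) + 9*cos(3*x) - 4*cos(4*x).
Expand u² and (u')² and integrate term by term on (0, π), using: for integers n ≥ 1, ∫_0^π sin²(nx) dx = ∫_0^π cos²(nx) dx = π/2; for n ≠ n', ∫_0^π sin(nx)sin(n'x) dx = ∫_0^π cos(nx)cos(n'x) dx = 0; and by product-to-sum, ∫_0^π sin(nx)cos(n'x) dx = ½∫_0^π [sin((n+n')x) + sin((n−n')x)] dx, which is 0 when n+n' is even and 2n/(n²−n'²) when n+n' is odd (it need not vanish on (0, π)).
  u² squared terms: (-1)²·∫sin(4x)² dx = 1·π/2 = π/2;  (3)²·∫sin(3x)² dx = 9·π/2 = 9*π/2;  (4)²·∫cos(4x)² dx = 16·π/2 = 8*π.
  u² cross terms: 2·(-1)·(3)·∫sin(4x)·sin(3x) dx = -6·(0) = 0;  2·(-1)·(4)·∫sin(4x)·cos(4x) dx = -8·(0) = 0;  2·(3)·(4)·∫sin(3x)·cos(4x) dx = 24·(-6/7) = -144/7.
  So ∫_0^π u² dx = π/2 + 9*π/2 + 8*π + 0 + 0 − 144/7 = -144/7 + 13*π.
  (u')² squared terms: (-16)²·∫sin(4x)² dx = 256·π/2 = 128*π;  (-4)²·∫cos(4x)² dx = 16·π/2 = 8*π;  (9)²·∫cos(3x)² dx = 81·π/2 = 81*π/2.
  (u')² cross terms: 2·(-16)·(-4)·∫sin(4x)·cos(4x) dx = 128·(0) = 0;  2·(-16)·(9)·∫sin(4x)·cos(3x) dx = -288·(8/7) = -2304/7;  2·(-4)·(9)·∫cos(4x)·cos(3x) dx = -72·(0) = 0.
  So ∫_0^π (u')² dx = 128*π + 8*π + 81*π/2 + 0 − 2304/7 + 0 = -2304/7 + 353*π/2.
||u||_{H^1}^2 = (-144/7 + 13*π) + (-2304/7 + 353*π/2) = -2448/7 + 379*π/2.


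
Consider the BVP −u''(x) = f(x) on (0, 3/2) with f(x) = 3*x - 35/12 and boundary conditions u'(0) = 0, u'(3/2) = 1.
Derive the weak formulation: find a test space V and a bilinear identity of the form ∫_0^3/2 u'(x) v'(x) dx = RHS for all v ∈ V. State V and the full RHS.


V = H^1(0, 3/2) (v unrestricted at boundary; u is determined up to an additive constant); weak form: ∫_0^3/2 u'v' dx = ∫_0^3/2 (3*x - 35/12) v dx + v(3/2) for all v ∈ V.

Multiply both sides by a test function v and integrate from 0 to 3/2:
  ∫_0^3/2 −u''(x) v(x) dx = ∫_0^3/2 f(x) v(x) dx.
Integrate the LHS by parts once:
  ∫_0^3/2 −u'' v dx = −[u'(x) v(x)]_0^3/2 + ∫_0^3/2 u'(x) v'(x) dx.
Thus ∫_0^3/2 u'(x) v'(x) dx = ∫_0^3/2 f(x) v(x) dx + [u'(x) v(x)]_0^3/2.
Choose V so that boundary terms are either known or forced to vanish.
u has inhomogeneous Neumann u'(0) = 0, u'(3/2) = 1. [u' v]_0^3/2 = (1)·v(3/2) − (0)·v(0) = v(3/2). Take V = H^1(0, 3/2); boundary term becomes part of RHS.
Weak formulation: find u (satisfying any essential BC) such that ∫_0^3/2 u'(x) v'(x) dx = ∫_0^3/2 f v dx + v(3/2) for all v ∈ V (Neumann data are natural BCs: they enter the RHS as boundary terms).
Substituting f(x) = 3*x - 35/12, the right-hand side is ∫_0^3/2 (3*x - 35/12) v dx + v(3/2).
Compatibility check (pure Neumann): taking v ≡ 1 ∈ V gives 0 = ∫_0^3/2 f dx + (1) − (0), i.e. ∫_0^3/2 f dx must equal u'(0) − u'(3/2) = -1. Indeed ∫_0^3/2 (3*x - 35/12) dx = -1, so the data are compatible. The solution is then unique only up to an additive constant (fix it e.g. by requiring ∫_0^3/2 u dx = 0).


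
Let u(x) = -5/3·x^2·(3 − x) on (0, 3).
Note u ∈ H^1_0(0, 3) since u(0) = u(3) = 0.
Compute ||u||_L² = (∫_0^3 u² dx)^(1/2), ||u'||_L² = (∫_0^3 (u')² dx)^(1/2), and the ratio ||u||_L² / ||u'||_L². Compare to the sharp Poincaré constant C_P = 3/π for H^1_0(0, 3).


||u||_L² / ||u'||_L² = 3*sqrt(14)/14 < C_P = 3/π.

u(x) = -5/3·x^2·(3 − x), so u'(x) = 5*x*(x - 2).
u(x) = -5/3·x^2·(3 − x) vanishes at x = 0 and x = 3, so u ∈ H^1_0(0, 3). Differentiate via the product rule and integrate the resulting polynomials term by term.
  ∫_0^3 u² dx = ∫_0^3 (25*x^6/9 - 50*x^5/3 + 25*x^4) dx. Term by term:
    ∫_0^3 25*x^6/9 dx = 6075/7;  ∫_0^3 -50*x^5/3 dx = -2025;  ∫_0^3 25*x^4 dx = 1215.
  Sum: 6075/7 − 2025 + 1215 = 405/7.
  ∫_0^3 (u')² dx = ∫_0^3 (25*x^4 - 100*x^3 + 100*x^2) dx. Term by term:
    ∫_0^3 25*x^4 dx = 1215;  ∫_0^3 -100*x^3 dx = -2025;  ∫_0^3 100*x^2 dx = 900.
  Sum: 1215 − 2025 + 900 = 90.
∫_0^3 u² dx = 405/7, so ||u||_L² = 9*sqrt(35)/7.
∫_0^3 (u')² dx = 90, so ||u'||_L² = 3*sqrt(10).
Ratio ||u||_L² / ||u'||_L² = 3*sqrt(14)/14.
Sharp Poincaré constant on H^1_0(0, 3) is C_P = L/π = 3/π, achieved by sin(π/3·x).
A polynomial bump cannot attain the sharp Poincaré constant (only the first sine eigenfunction does), so the ratio is strictly less than C_P, consistent with ||u||_L² ≤ C_P ||u'||_L².


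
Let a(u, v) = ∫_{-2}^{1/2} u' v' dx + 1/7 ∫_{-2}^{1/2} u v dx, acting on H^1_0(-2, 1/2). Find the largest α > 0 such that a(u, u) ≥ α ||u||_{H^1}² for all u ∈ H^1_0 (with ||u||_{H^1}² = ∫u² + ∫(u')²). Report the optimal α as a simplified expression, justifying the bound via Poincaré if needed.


α = (25 + 28*π^2)/(7*(25 + 4*π^2))

Coercivity of a(·,·) on H^1_0(-2, 1/2) means a(u, u) ≥ α ||u||_{H^1}² for every u ∈ H^1_0.
The interval has length L = 5/2, and Poincaré/coercivity depend only on L. Here a(u, u) = ∫(u')² + (1/7)·∫u².
Here 0 < c = 1/7 < 1. The condition a(u,u) ≥ α||u||_{H^1}² reads (1−α)∫(u')² ≥ (α−c)∫u². Any admissible α is ≤ 1 (rapidly oscillating u have ∫u²/∫(u')² → 0), and α = 1 would force 0 ≥ (1−c)∫u², impossible since c < 1; so 1−α > 0. By the sharp Poincaré inequality on H^1_0 of an interval of length L, ∫(u')² ≥ (π/L)²∫u² with equality for the first sine mode sin(π(x−x₀)/L) (x₀ the left endpoint), so the inequality holds for all u iff (1−α)(π/L)² ≥ α − c, i.e. α ≤ ((π/L)² + c)/((π/L)² + 1) = (1 + c(L/π)²)/(1 + (L/π)²). With (π/L)² = 4*π^2/25 and c = 1/7, the largest admissible constant is α = ((π/L)² + c)/((π/L)² + 1).
Simplifying, α = (25 + 28*π^2)/(7*(25 + 4*π^2)).


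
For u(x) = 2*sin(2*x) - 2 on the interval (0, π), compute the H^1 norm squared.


||u||_{H^1(0,π)}^2 = 14*π

u'(x) = 4*cos(2*x).
Expand u² and (u')² and integrate term by term on (0, π), using: for integers n ≥ 1, ∫_0^π sin²(nx) dx = ∫_0^π cos²(nx) dx = π/2; for n ≠ n', ∫_0^π sin(nx)sin(n'x) dx = ∫_0^π cos(nx)cos(n'x) dx = 0; and by product-to-sum, ∫_0^π sin(nx)cos(n'x) dx = ½∫_0^π [sin((n+n')x) + sin((n−n')x)] dx, which is 0 when n+n' is even and 2n/(n²−n'²) when n+n' is odd (it need not vanish on (0, π)). For the constant mode: ∫_0^π 1 dx = π, ∫_0^π cos(nx) dx = 0, ∫_0^π sin(nx) dx = (1−(−1)^n)/n.
  u² squared terms: (-2)²·∫1 dx = 4·π = 4*π;  (2)²·∫sin(2x)² dx = 4·π/2 = 2*π.
  u² cross terms: 2·(-2)·(2)·∫1·sin(2x) dx = -8·(0) = 0.
  So ∫_0^π u² dx = 4*π + 2*π + 0 = 6*π.
  (u')² squared terms: (4)²·∫cos(2x)² dx = 16·π/2 = 8*π.
  So ∫_0^π (u')² dx = 8*π.
||u||_{H^1}^2 = (6*π) + (8*π) = 14*π.


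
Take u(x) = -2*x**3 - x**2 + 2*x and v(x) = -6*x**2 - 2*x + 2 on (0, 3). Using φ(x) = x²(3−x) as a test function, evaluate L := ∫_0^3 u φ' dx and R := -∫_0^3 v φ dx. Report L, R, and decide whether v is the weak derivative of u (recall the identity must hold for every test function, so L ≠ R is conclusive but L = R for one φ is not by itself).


LHS = 783/5, RHS = 783/5. Yes, v = u' weakly.

u(x) = -2*x**3 - x**2 + 2*x, classical derivative u'(x) = -6*x**2 - 2*x + 2.
φ(x) = x²(3−x), so φ'(x) = 3*x*(2 - x).
Note φ(0) = φ(3) = 0, so the boundary term u·φ vanishes.
LHS = ∫_0^3 u(x) φ'(x) dx = ∫_0^3 (6*x^5 - 9*x^4 - 12*x^3 + 12*x^2) dx. Term by term:
  ∫_0^3 6*x^5 dx = 729;  ∫_0^3 -9*x^4 dx = -2187/5;  ∫_0^3 -12*x^3 dx = -243;
  ∫_0^3 12*x^2 dx = 108.
Sum: 729 − 2187/5 − 243 + 108 = 783/5.
So LHS = 783/5.
∫_0^3 v(x) φ(x) dx = ∫_0^3 (6*x^5 - 16*x^4 - 8*x^3 + 6*x^2) dx. Term by term:
  ∫_0^3 6*x^5 dx = 729;  ∫_0^3 -16*x^4 dx = -3888/5;  ∫_0^3 -8*x^3 dx = -162;
  ∫_0^3 6*x^2 dx = 54.
Sum: 729 − 3888/5 − 162 + 54 = -783/5.
So RHS = -∫_0^3 v(x) φ(x) dx = 783/5.
LHS = RHS, so the identity holds for this test φ.
Moreover u is smooth here and v(x) = u'(x) = -6*x**2 - 2*x + 2 pointwise, so the identity holds for every test function. Hence v is the weak derivative of u.


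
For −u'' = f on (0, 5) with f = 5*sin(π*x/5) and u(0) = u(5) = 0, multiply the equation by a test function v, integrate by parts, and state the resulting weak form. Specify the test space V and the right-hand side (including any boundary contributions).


V = H^1_0(0, 5) (so v(0) = v(5) = 0); weak form: ∫_0^5 u'v' dx = ∫_0^5 (5*sin(π*x/5)) v dx for all v ∈ V.

Multiply both sides by a test function v and integrate from 0 to 5:
  ∫_0^5 −u''(x) v(x) dx = ∫_0^5 f(x) v(x) dx.
Integrate the LHS by parts once:
  ∫_0^5 −u'' v dx = −[u'(x) v(x)]_0^5 + ∫_0^5 u'(x) v'(x) dx.
Thus ∫_0^5 u'(x) v'(x) dx = ∫_0^5 f(x) v(x) dx + [u'(x) v(x)]_0^5.
Choose V so that boundary terms are either known or forced to vanish.
u is Dirichlet: u(0) = u(5) = 0. Let V = H^1_0(0, 5); then v(0) = v(5) = 0, and [u' v]_0^5 = 0.
Weak formulation: find u (satisfying any essential BC) such that ∫_0^5 u'(x) v'(x) dx = ∫_0^5 f v dx for all v ∈ V.
Substituting f(x) = 5*sin(π*x/5), the right-hand side is ∫_0^5 (5*sin(π*x/5)) v dx.


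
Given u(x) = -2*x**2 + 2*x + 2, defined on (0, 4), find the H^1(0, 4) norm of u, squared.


||u||_{H^1}^2 = 2656/5

The H^1 norm (squared) on an interval (0, L) is
  ||u||_{H^1}^2 = ∫_0^L u(x)^2 dx + ∫_0^L u'(x)^2 dx.
Compute u'(x) = 2 - 4*x.
Then u(x)^2 = 4*x**4 - 8*x**3 - 4*x**2 + 8*x + 4 and u'(x)^2 = 16*x**2 - 16*x + 4.
Integrate each monomial from 0 to 4 using ∫_0^4 c·x^n dx = c·4^(n+1)/(n+1):
  ∫_0^4 u(x)^2 dx = ∫_0^4 (4*x^4 - 8*x^3 - 4*x^2 + 8*x + 4) dx. Term by term:
    ∫_0^4 4*x^4 dx = 4096/5;  ∫_0^4 -8*x^3 dx = -512;  ∫_0^4 -4*x^2 dx = -256/3;
    ∫_0^4 8*x dx = 64;  ∫_0^4 4 dx = 16.
  Sum: 4096/5 − 512 − 256/3 + 64 + 16 = 4528/15.
  ∫_0^4 u'(x)^2 dx = ∫_0^4 (16*x^2 - 16*x + 4) dx. Term by term:
    ∫_0^4 16*x^2 dx = 1024/3;  ∫_0^4 -16*x dx = -128;  ∫_0^4 4 dx = 16.
  Sum: 1024/3 − 128 + 16 = 688/3.
Adding: ||u||_{H^1}^2 = 4528/15 + 688/3 = 2656/5.


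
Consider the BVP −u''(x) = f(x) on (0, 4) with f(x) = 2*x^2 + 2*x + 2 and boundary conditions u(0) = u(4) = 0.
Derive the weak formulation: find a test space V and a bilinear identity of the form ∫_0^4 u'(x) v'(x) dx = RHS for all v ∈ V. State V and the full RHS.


V = H^1_0(0, 4) (so v(0) = v(4) = 0); weak form: ∫_0^4 u'v' dx = ∫_0^4 (2*x^2 + 2*x + 2) v dx for all v ∈ V.

Multiply both sides by a test function v and integrate from 0 to 4:
  ∫_0^4 −u''(x) v(x) dx = ∫_0^4 f(x) v(x) dx.
Integrate the LHS by parts once:
  ∫_0^4 −u'' v dx = −[u'(x) v(x)]_0^4 + ∫_0^4 u'(x) v'(x) dx.
Thus ∫_0^4 u'(x) v'(x) dx = ∫_0^4 f(x) v(x) dx + [u'(x) v(x)]_0^4.
Choose V so that boundary terms are either known or forced to vanish.
u is Dirichlet: u(0) = u(4) = 0. Let V = H^1_0(0, 4); then v(0) = v(4) = 0, and [u' v]_0^4 = 0.
Weak formulation: find u (satisfying any essential BC) such that ∫_0^4 u'(x) v'(x) dx = ∫_0^4 f v dx for all v ∈ V.
Substituting f(x) = 2*x^2 + 2*x + 2, the right-hand side is ∫_0^4 (2*x^2 + 2*x + 2) v dx.


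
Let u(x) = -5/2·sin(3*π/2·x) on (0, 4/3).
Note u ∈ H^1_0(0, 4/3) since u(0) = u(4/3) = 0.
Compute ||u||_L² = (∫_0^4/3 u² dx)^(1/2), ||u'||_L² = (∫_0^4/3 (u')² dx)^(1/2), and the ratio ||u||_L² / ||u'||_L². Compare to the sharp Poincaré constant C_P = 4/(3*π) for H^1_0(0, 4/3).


||u||_L² / ||u'||_L² = 2/(3*π) < C_P = 4/(3*π).

u(x) = -5/2·sin(3*π/2·x), so u'(x) = -15*π*cos(3*π*x/2)/4.
Writing u(x) = A·sin(kπx/L) with A = -5/2 and k = 2, use ∫_0^L sin²(kπx/L) dx = L/2 and ∫_0^L cos²(kπx/L) dx = L/2.
u² = 25/4·sin²(3*π/2·x) and (u')² = 225*π^2/16·cos²(3*π/2·x), and each of sin², cos² integrates to L/2 = 2/3 over (0, 4/3).
∫_0^4/3 u² dx = 25/6, so ||u||_L² = 5*sqrt(6)/6.
∫_0^4/3 (u')² dx = 75*π^2/8, so ||u'||_L² = 5*sqrt(6)*π/4.
Ratio ||u||_L² / ||u'||_L² = 2/(3*π).
Sharp Poincaré constant on H^1_0(0, 4/3) is C_P = L/π = 4/(3*π), achieved by sin(3*π/4·x).
This is the k = 2 harmonic; the ratio L/(kπ) is strictly less than C_P = L/π, consistent with the sharp inequality ||u||_L² ≤ C_P ||u'||_L².


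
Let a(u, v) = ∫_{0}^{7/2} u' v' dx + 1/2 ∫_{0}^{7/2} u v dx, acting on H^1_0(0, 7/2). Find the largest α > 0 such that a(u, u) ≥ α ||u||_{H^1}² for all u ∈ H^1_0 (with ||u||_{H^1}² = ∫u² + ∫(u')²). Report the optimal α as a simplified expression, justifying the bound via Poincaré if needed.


α = (49 + 8*π^2)/(2*(4*π^2 + 49))

Coercivity of a(·,·) on H^1_0(0, 7/2) means a(u, u) ≥ α ||u||_{H^1}² for every u ∈ H^1_0.
The interval has length L = 7/2, and Poincaré/coercivity depend only on L. Here a(u, u) = ∫(u')² + (1/2)·∫u².
Here 0 < c = 1/2 < 1. The condition a(u,u) ≥ α||u||_{H^1}² reads (1−α)∫(u')² ≥ (α−c)∫u². Any admissible α is ≤ 1 (rapidly oscillating u have ∫u²/∫(u')² → 0), and α = 1 would force 0 ≥ (1−c)∫u², impossible since c < 1; so 1−α > 0. By the sharp Poincaré inequality on H^1_0 of an interval of length L, ∫(u')² ≥ (π/L)²∫u² with equality for the first sine mode sin(π(x−x₀)/L) (x₀ the left endpoint), so the inequality holds for all u iff (1−α)(π/L)² ≥ α − c, i.e. α ≤ ((π/L)² + c)/((π/L)² + 1) = (1 + c(L/π)²)/(1 + (L/π)²). With (π/L)² = 4*π^2/49 and c = 1/2, the largest admissible constant is α = ((π/L)² + c)/((π/L)² + 1).
Simplifying, α = (49 + 8*π^2)/(2*(4*π^2 + 49)).
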